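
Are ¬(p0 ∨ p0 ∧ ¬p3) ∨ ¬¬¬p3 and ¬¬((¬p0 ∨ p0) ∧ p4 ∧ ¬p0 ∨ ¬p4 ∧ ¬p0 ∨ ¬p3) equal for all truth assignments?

Yes

E1: ¬(p0 ∨ p0 ∧ ¬p3) ∨ ¬¬¬p3
    = ¬p0 ∨ ¬¬¬p3   [absorption]
    = ¬p0 ∨ ¬p3   [double negation]
E2: ¬¬((¬p0 ∨ p0) ∧ p4 ∧ ¬p0 ∨ ¬p4 ∧ ¬p0 ∨ ¬p3)
    = ¬¬(p4 ∧ ¬p0 ∨ ¬p4 ∧ ¬p0 ∨ ¬p3)   [complement / identity]
    = p4 ∧ ¬p0 ∨ ¬p4 ∧ ¬p0 ∨ ¬p3   [double negation]
    = ¬p0 ∨ ¬p3   [distribution]
Both reduce to ¬p0 ∨ ¬p3, so they are equivalent.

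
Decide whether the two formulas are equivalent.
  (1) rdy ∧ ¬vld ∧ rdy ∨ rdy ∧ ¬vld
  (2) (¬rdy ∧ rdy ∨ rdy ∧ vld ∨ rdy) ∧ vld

E1: rdy ∧ ¬vld ∧ rdy ∨ rdy ∧ ¬vld
    = rdy ∧ ¬vld   [absorption]
E2: (¬rdy ∧ rdy ∨ rdy ∧ vld ∨ rdy) ∧ vld
    = (¬rdy ∧ rdy ∨ rdy) ∧ vld   [absorption]
    = rdy ∧ vld   [complement / identity]
These differ: at rdy=1, vld=0, E1 = 1 but E2 = 0.

No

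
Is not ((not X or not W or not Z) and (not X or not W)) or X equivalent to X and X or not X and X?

Yes

E1: not ((not X or not W or not Z) and (not X or not W)) or X
    = not (not X or not W) or X
    = X and W or X
    = X
E2: X and X or not X and X
    = X
Both reduce to X, so they are equivalent.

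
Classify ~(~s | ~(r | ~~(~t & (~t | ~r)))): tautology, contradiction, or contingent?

contingent

~(~s | ~(r | ~~(~t & (~t | ~r))))
= ~(~s | ~(r | ~~~t))   (absorption)
= s & (r | ~~~t)   (De Morgan)
= s & (r | ~t)   (double negation)
This depends on r, s, t, so it is not a constant.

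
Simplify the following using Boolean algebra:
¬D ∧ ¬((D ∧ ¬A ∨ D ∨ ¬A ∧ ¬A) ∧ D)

¬D ∧ ¬((D ∧ ¬A ∨ D ∨ ¬A ∧ ¬A) ∧ D)
= ¬D ∧ ¬((D ∨ ¬A ∧ ¬A) ∧ D)
= ¬D ∧ ¬((D ∨ ¬A) ∧ D)
= ¬D ∧ ¬D
= ¬D

¬D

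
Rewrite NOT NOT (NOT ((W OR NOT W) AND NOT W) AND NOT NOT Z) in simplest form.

NOT NOT (NOT ((W OR NOT W) AND NOT W) AND NOT NOT Z)
= NOT ((W OR NOT W) AND NOT W OR NOT Z)   (De Morgan)
= NOT (NOT W OR NOT Z)   (complement / identity)
= W AND Z   (De Morgan)

W AND Z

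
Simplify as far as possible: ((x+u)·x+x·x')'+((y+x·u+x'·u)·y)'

x'+y'

((x+u)·x+x·x')'+((y+x·u+x'·u)·y)'
= ((x+u)·x)'+((y+x·u+x'·u)·y)'
= x'+((y+x·u+x'·u)·y)'
= x'+((y+u)·y)'
= x'+y'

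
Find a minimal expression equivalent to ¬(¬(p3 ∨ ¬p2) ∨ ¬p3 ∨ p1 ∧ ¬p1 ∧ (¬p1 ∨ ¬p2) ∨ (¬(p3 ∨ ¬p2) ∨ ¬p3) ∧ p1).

p3

¬(¬(p3 ∨ ¬p2) ∨ ¬p3 ∨ p1 ∧ ¬p1 ∧ (¬p1 ∨ ¬p2) ∨ (¬(p3 ∨ ¬p2) ∨ ¬p3) ∧ p1)
= ¬(¬(p3 ∨ ¬p2) ∨ ¬p3 ∨ p1 ∧ ¬p1 ∨ (¬(p3 ∨ ¬p2) ∨ ¬p3) ∧ p1)
= ¬(¬(p3 ∨ ¬p2) ∨ ¬p3 ∨ (¬(p3 ∨ ¬p2) ∨ ¬p3) ∧ p1)
= ¬(¬(p3 ∨ ¬p2) ∨ ¬p3)
= (p3 ∨ ¬p2) ∧ p3
= p3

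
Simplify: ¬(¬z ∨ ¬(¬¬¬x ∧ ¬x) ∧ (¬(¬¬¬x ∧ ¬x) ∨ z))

z ∧ ¬x

¬(¬z ∨ ¬(¬¬¬x ∧ ¬x) ∧ (¬(¬¬¬x ∧ ¬x) ∨ z))
= ¬(¬z ∨ ¬(¬¬¬x ∧ ¬x))   [absorption]
= z ∧ ¬¬¬x ∧ ¬x   [De Morgan]
= z ∧ ¬x ∧ ¬x   [double negation]
= z ∧ ¬x   [idempotence]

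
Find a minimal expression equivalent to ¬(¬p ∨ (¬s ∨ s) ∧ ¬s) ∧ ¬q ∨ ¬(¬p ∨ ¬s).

¬(¬p ∨ (¬s ∨ s) ∧ ¬s) ∧ ¬q ∨ ¬(¬p ∨ ¬s)
= ¬(¬p ∨ ¬s) ∧ ¬q ∨ ¬(¬p ∨ ¬s)
= ¬(¬p ∨ ¬s)
= p ∧ s

p ∧ s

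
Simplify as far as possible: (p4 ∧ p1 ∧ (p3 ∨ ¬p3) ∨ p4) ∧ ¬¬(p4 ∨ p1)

p4

(p4 ∧ p1 ∧ (p3 ∨ ¬p3) ∨ p4) ∧ ¬¬(p4 ∨ p1)
= (p4 ∧ p1 ∨ p4) ∧ ¬¬(p4 ∨ p1)   (complement / identity)
= p4 ∧ ¬¬(p4 ∨ p1)   (absorption)
= p4 ∧ (p4 ∨ p1)   (double negation)
= p4   (absorption)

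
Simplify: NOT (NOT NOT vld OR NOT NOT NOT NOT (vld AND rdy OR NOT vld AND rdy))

NOT (NOT NOT vld OR NOT NOT NOT NOT (vld AND rdy OR NOT vld AND rdy))
= NOT vld AND NOT NOT NOT (vld AND rdy OR NOT vld AND rdy)   [De Morgan]
= NOT vld AND NOT NOT NOT rdy   [distribution]
= NOT vld AND NOT rdy   [double negation]

NOT vld AND NOT rdy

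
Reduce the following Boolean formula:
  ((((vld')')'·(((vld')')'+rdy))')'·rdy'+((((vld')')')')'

vld'

((((vld')')'·(((vld')')'+rdy))')'·rdy'+((((vld')')')')'
= ((((vld')')')')'·rdy'+((((vld')')')')'   (absorption)
= ((((vld')')')')'   (absorption)
= ((vld')')'   (double negation)
= vld'   (double negation)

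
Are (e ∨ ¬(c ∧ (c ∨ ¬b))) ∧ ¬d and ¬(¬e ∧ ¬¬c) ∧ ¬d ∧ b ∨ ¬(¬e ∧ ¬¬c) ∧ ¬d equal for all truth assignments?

E1: (e ∨ ¬(c ∧ (c ∨ ¬b))) ∧ ¬d
    = (e ∨ ¬c) ∧ ¬d   — absorption
E2: ¬(¬e ∧ ¬¬c) ∧ ¬d ∧ b ∨ ¬(¬e ∧ ¬¬c) ∧ ¬d
    = ¬(¬e ∧ ¬¬c) ∧ ¬d   — absorption
    = (e ∨ ¬c) ∧ ¬d   — De Morgan
Both reduce to (e ∨ ¬c) ∧ ¬d, so they are equivalent.

Yes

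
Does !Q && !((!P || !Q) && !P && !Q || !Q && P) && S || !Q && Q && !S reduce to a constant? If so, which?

yes, False

!Q && !((!P || !Q) && !P && !Q || !Q && P) && S || !Q && Q && !S
= !Q && !(!P && !Q || !Q && P) && S || !Q && Q && !S
= !Q && !!Q && S || !Q && Q && !S
= !Q && Q && S || !Q && Q && !S
= !Q && Q
= false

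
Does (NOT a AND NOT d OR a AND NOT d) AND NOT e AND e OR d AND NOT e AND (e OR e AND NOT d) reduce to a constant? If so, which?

yes, False

(NOT a AND NOT d OR a AND NOT d) AND NOT e AND e OR d AND NOT e AND (e OR e AND NOT d)
= (NOT a AND NOT d OR a AND NOT d) AND NOT e AND e OR d AND NOT e AND e   (absorption)
= NOT d AND NOT e AND e OR d AND NOT e AND e   (distribution)
= NOT e AND e   (distribution)
= FALSE   (complement)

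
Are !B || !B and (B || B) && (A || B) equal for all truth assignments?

No

E1: !B || !B
    = !B   [idempotence]
E2: (B || B) && (A || B)
    = B || B && A   [distribution]
    = B   [absorption]
These differ: at A=0, B=0, E1 = 1 but E2 = 0.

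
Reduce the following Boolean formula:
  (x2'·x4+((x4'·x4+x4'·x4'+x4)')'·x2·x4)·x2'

(x2'·x4+((x4'·x4+x4'·x4'+x4)')'·x2·x4)·x2'
= (x2'·x4+(x4'·x4+x4'·x4'+x4)·x2·x4)·x2'   (double negation)
= (x2'·x4+(x4'+x4)·x2·x4)·x2'   (distribution)
= (x2'·x4+x2·x4)·x2'   (complement / identity)
= (x2'+x2)·x4·x2'   (distribution)
= x4·x2'   (complement / identity)

x4·x2'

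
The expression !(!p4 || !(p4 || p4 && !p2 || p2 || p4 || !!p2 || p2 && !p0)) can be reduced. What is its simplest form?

p4

!(!p4 || !(p4 || p4 && !p2 || p2 || p4 || !!p2 || p2 && !p0))
= !(!p4 || !(p4 || p4 && !p2 || p2 || p4 || p2 || p2 && !p0))   — double negation
= !(!p4 || !(p4 || p4 && !p2 || p2 || p4 || p2))   — absorption
= !(!p4 || !(p4 || p2 || p4 || p2))   — absorption
= !(!p4 || !(p4 || p2))   — idempotence
= p4 && (p4 || p2)   — De Morgan
= p4   — absorption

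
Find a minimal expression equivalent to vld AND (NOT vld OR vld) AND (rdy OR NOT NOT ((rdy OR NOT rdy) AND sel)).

vld AND (rdy OR sel)

vld AND (NOT vld OR vld) AND (rdy OR NOT NOT ((rdy OR NOT rdy) AND sel))
= vld AND (NOT vld OR vld) AND (rdy OR (rdy OR NOT rdy) AND sel)   [double negation]
= vld AND (NOT vld OR vld) AND (rdy OR sel)   [complement / identity]
= vld AND (rdy OR sel)   [complement / identity]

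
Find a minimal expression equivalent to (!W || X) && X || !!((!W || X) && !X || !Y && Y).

!W || X

(!W || X) && X || !!((!W || X) && !X || !Y && Y)
= (!W || X) && X || (!W || X) && !X || !Y && Y
= (!W || X) && X || (!W || X) && !X
= !W || X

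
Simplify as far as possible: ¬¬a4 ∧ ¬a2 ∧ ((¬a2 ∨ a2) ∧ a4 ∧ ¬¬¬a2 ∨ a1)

¬¬a4 ∧ ¬a2 ∧ ((¬a2 ∨ a2) ∧ a4 ∧ ¬¬¬a2 ∨ a1)
= a4 ∧ ¬a2 ∧ ((¬a2 ∨ a2) ∧ a4 ∧ ¬¬¬a2 ∨ a1)   — double negation
= a4 ∧ ¬a2 ∧ (a4 ∧ ¬¬¬a2 ∨ a1)   — complement / identity
= a4 ∧ ¬a2 ∧ (a4 ∧ ¬a2 ∨ a1)   — double negation
= a4 ∧ ¬a2   — absorption

a4 ∧ ¬a2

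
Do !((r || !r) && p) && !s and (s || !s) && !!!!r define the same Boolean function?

E1: !((r || !r) && p) && !s
    = !p && !s   — complement / identity
E2: (s || !s) && !!!!r
    = !!!!r   — complement / identity
    = !!r   — double negation
    = r   — double negation
These differ: at p=0, r=1, s=1, E1 = 0 but E2 = 1.

No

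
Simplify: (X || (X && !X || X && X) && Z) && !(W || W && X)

X && !W

(X || (X && !X || X && X) && Z) && !(W || W && X)
= (X || X && Z) && !(W || W && X)   — distribution
= X && !(W || W && X)   — absorption
= X && !W   — absorption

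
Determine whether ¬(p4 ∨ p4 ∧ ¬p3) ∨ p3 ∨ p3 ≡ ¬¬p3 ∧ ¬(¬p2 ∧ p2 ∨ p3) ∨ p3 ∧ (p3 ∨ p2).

E1: ¬(p4 ∨ p4 ∧ ¬p3) ∨ p3 ∨ p3
    = ¬(p4 ∨ p4 ∧ ¬p3) ∨ p3   [idempotence]
    = ¬p4 ∨ p3   [absorption]
E2: ¬¬p3 ∧ ¬(¬p2 ∧ p2 ∨ p3) ∨ p3 ∧ (p3 ∨ p2)
    = ¬¬p3 ∧ ¬(¬p2 ∧ p2 ∨ p3) ∨ p3   [absorption]
    = ¬¬p3 ∧ ¬p3 ∨ p3   [complement / identity]
    = p3 ∧ ¬p3 ∨ p3   [double negation]
    = p3   [complement / identity]
These differ: at p2=0, p3=0, p4=0, E1 = 1 but E2 = 0.

No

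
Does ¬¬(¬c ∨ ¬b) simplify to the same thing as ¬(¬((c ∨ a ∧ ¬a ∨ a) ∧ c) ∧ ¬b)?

E1: ¬¬(¬c ∨ ¬b)
    = ¬c ∨ ¬b   [double negation]
E2: ¬(¬((c ∨ a ∧ ¬a ∨ a) ∧ c) ∧ ¬b)
    = (c ∨ a ∧ ¬a ∨ a) ∧ c ∨ b   [De Morgan]
    = (c ∨ a) ∧ c ∨ b   [complement / identity]
    = c ∨ b   [absorption]
These differ: at a=0, b=0, c=0, E1 = 1 but E2 = 0.

No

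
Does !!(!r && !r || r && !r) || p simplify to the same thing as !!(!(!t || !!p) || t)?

E1: !!(!r && !r || r && !r) || p
    = !r && !r || r && !r || p   [double negation]
    = !r || p   [distribution]
E2: !!(!(!t || !!p) || t)
    = !!(t && !p || t)   [De Morgan]
    = t && !p || t   [double negation]
    = t   [absorption]
These differ: at p=1, r=0, t=0, E1 = 1 but E2 = 0.

No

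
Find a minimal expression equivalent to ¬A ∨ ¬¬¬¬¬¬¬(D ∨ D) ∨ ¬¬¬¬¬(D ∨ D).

¬A ∨ ¬D

¬A ∨ ¬¬¬¬¬¬¬(D ∨ D) ∨ ¬¬¬¬¬(D ∨ D)
= ¬A ∨ ¬¬¬¬¬(D ∨ D) ∨ ¬¬¬¬¬(D ∨ D)
= ¬A ∨ ¬¬¬¬¬(D ∨ D)
= ¬A ∨ ¬¬¬(D ∨ D)
= ¬A ∨ ¬¬¬D
= ¬A ∨ ¬D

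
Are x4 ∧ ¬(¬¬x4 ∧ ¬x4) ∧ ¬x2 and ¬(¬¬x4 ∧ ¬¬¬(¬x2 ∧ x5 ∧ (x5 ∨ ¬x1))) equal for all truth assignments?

No

E1: x4 ∧ ¬(¬¬x4 ∧ ¬x4) ∧ ¬x2
    = x4 ∧ (¬x4 ∨ x4) ∧ ¬x2   [De Morgan]
    = x4 ∧ ¬x2   [complement / identity]
E2: ¬(¬¬x4 ∧ ¬¬¬(¬x2 ∧ x5 ∧ (x5 ∨ ¬x1)))
    = ¬(¬¬x4 ∧ ¬¬¬(¬x2 ∧ x5))   [absorption]
    = ¬(¬¬x4 ∧ ¬(¬x2 ∧ x5))   [double negation]
    = ¬x4 ∨ ¬x2 ∧ x5   [De Morgan]
These differ: at x1=0, x2=1, x4=0, x5=0, E1 = 0 but E2 = 1.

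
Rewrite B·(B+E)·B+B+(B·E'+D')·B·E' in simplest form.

B·(B+E)·B+B+(B·E'+D')·B·E'
= B·(B+E)·B+B+B·E'   — absorption
= B·(B+E)·B+B   — absorption
= B·B+B   — absorption
= B+B   — idempotence
= B   — idempotence

B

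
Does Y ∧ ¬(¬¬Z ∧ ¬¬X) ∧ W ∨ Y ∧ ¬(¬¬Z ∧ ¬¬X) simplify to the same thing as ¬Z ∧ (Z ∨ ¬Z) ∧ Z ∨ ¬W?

No

E1: Y ∧ ¬(¬¬Z ∧ ¬¬X) ∧ W ∨ Y ∧ ¬(¬¬Z ∧ ¬¬X)
    = Y ∧ ¬(¬¬Z ∧ ¬¬X)   — absorption
    = Y ∧ (¬Z ∨ ¬X)   — De Morgan
E2: ¬Z ∧ (Z ∨ ¬Z) ∧ Z ∨ ¬W
    = ¬Z ∧ Z ∨ ¬W   — complement / identity
    = ¬W   — complement / identity
These differ: at W=0, X=0, Y=0, Z=0, E1 = 0 but E2 = 1.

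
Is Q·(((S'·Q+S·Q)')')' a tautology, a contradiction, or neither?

Q·(((S'·Q+S·Q)')')'
= Q·((Q')')'   — distribution
= Q·Q'   — double negation
= 0   — complement

contradiction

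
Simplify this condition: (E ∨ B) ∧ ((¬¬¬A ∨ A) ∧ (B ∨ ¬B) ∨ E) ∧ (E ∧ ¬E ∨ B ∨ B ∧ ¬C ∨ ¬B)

E ∨ B

(E ∨ B) ∧ ((¬¬¬A ∨ A) ∧ (B ∨ ¬B) ∨ E) ∧ (E ∧ ¬E ∨ B ∨ B ∧ ¬C ∨ ¬B)
= (E ∨ B) ∧ ((¬¬¬A ∨ A) ∧ (B ∨ ¬B) ∨ E) ∧ (B ∨ B ∧ ¬C ∨ ¬B)   — complement / identity
= (E ∨ B) ∧ ((¬¬¬A ∨ A) ∧ (B ∨ ¬B) ∨ E) ∧ (B ∨ ¬B)   — absorption
= (E ∨ B) ∧ ((¬A ∨ A) ∧ (B ∨ ¬B) ∨ E) ∧ (B ∨ ¬B)   — double negation
= (E ∨ B) ∧ (B ∨ ¬B ∨ E) ∧ (B ∨ ¬B)   — complement / identity
= (E ∨ B) ∧ (B ∨ ¬B)   — absorption
= E ∨ B   — complement / identity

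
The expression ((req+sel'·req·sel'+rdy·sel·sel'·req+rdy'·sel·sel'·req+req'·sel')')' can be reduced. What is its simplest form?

req+sel'

((req+sel'·req·sel'+rdy·sel·sel'·req+rdy'·sel·sel'·req+req'·sel')')'
= req+sel'·req·sel'+rdy·sel·sel'·req+rdy'·sel·sel'·req+req'·sel'   — double negation
= req+sel'·req·sel'+sel·sel'·req+req'·sel'   — distribution
= req+sel'·req+req'·sel'   — distribution
= req+sel'   — distribution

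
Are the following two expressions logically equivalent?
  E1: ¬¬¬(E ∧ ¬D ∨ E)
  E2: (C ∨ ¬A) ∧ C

E1: ¬¬¬(E ∧ ¬D ∨ E)
    = ¬(E ∧ ¬D ∨ E)   [double negation]
    = ¬E   [absorption]
E2: (C ∨ ¬A) ∧ C
    = C   [absorption]
These differ: at A=0, C=0, D=0, E=0, E1 = 1 but E2 = 0.

No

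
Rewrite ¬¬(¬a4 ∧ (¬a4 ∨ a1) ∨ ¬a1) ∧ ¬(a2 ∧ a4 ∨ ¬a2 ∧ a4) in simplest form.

¬¬(¬a4 ∧ (¬a4 ∨ a1) ∨ ¬a1) ∧ ¬(a2 ∧ a4 ∨ ¬a2 ∧ a4)
= ¬¬(¬a4 ∧ (¬a4 ∨ a1) ∨ ¬a1) ∧ ¬a4
= ¬¬(¬a4 ∨ ¬a1) ∧ ¬a4
= (¬a4 ∨ ¬a1) ∧ ¬a4
= ¬a4

¬a4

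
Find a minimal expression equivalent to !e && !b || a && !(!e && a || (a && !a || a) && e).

!e && !b || a && !(!e && a || (a && !a || a) && e)
= !e && !b || a && !(!e && a || a && e)   [complement / identity]
= !e && !b || a && !a   [distribution]
= !e && !b   [complement / identity]

!e && !b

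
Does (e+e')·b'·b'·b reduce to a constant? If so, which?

(e+e')·b'·b'·b
= (e+e')·b'·b
= b'·b
= 0

yes, False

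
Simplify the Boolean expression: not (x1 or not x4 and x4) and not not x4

not (x1 or not x4 and x4) and not not x4
= not (x1 or not x4 and x4) and x4   [double negation]
= not x1 and x4   [complement / identity]

not x1 and x4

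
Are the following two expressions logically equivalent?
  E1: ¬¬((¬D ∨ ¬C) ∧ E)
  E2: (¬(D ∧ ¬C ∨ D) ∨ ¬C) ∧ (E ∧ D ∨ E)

E1: ¬¬((¬D ∨ ¬C) ∧ E)
    = (¬D ∨ ¬C) ∧ E   [double negation]
E2: (¬(D ∧ ¬C ∨ D) ∨ ¬C) ∧ (E ∧ D ∨ E)
    = (¬D ∨ ¬C) ∧ (E ∧ D ∨ E)   [absorption]
    = (¬D ∨ ¬C) ∧ E   [absorption]
Both reduce to (¬D ∨ ¬C) ∧ E, so they are equivalent.

Yes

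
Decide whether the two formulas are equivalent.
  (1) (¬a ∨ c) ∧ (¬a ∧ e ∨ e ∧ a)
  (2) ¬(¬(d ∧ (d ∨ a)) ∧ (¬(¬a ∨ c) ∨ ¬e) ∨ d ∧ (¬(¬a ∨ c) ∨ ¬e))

E1: (¬a ∨ c) ∧ (¬a ∧ e ∨ e ∧ a)
    = (¬a ∨ c) ∧ e   [distribution]
E2: ¬(¬(d ∧ (d ∨ a)) ∧ (¬(¬a ∨ c) ∨ ¬e) ∨ d ∧ (¬(¬a ∨ c) ∨ ¬e))
    = ¬(¬d ∧ (¬(¬a ∨ c) ∨ ¬e) ∨ d ∧ (¬(¬a ∨ c) ∨ ¬e))   [absorption]
    = ¬(¬(¬a ∨ c) ∨ ¬e)   [distribution]
    = (¬a ∨ c) ∧ e   [De Morgan]
Both reduce to (¬a ∨ c) ∧ e, so they are equivalent.

Yes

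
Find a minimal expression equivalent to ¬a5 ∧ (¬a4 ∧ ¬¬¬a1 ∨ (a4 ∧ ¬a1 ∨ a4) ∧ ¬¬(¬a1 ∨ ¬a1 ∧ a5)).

¬a5 ∧ (¬a4 ∧ ¬¬¬a1 ∨ (a4 ∧ ¬a1 ∨ a4) ∧ ¬¬(¬a1 ∨ ¬a1 ∧ a5))
= ¬a5 ∧ (¬a4 ∧ ¬¬¬a1 ∨ a4 ∧ ¬¬(¬a1 ∨ ¬a1 ∧ a5))   — absorption
= ¬a5 ∧ (¬a4 ∧ ¬¬¬a1 ∨ a4 ∧ ¬¬¬a1)   — absorption
= ¬a5 ∧ ¬¬¬a1   — distribution
= ¬a5 ∧ ¬a1   — double negation

¬a5 ∧ ¬a1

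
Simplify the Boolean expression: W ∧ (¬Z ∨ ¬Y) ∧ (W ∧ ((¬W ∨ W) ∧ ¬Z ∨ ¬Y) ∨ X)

W ∧ (¬Z ∨ ¬Y) ∧ (W ∧ ((¬W ∨ W) ∧ ¬Z ∨ ¬Y) ∨ X)
= W ∧ (¬Z ∨ ¬Y) ∧ (W ∧ (¬Z ∨ ¬Y) ∨ X)   [complement / identity]
= W ∧ (¬Z ∨ ¬Y)   [absorption]

W ∧ (¬Z ∨ ¬Y)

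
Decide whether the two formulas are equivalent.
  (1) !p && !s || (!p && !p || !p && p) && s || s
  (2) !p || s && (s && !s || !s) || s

Yes

E1: !p && !s || (!p && !p || !p && p) && s || s
    = !p && !s || !p && s || s   [distribution]
    = !p || s   [distribution]
E2: !p || s && (s && !s || !s) || s
    = !p || s && !s || s   [complement / identity]
    = !p || s   [complement / identity]
Both reduce to !p || s, so they are equivalent.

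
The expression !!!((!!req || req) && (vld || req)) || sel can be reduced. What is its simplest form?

!req || sel

!!!((!!req || req) && (vld || req)) || sel
= !((!!req || req) && (vld || req)) || sel   (double negation)
= !((req || req) && (vld || req)) || sel   (double negation)
= !(req || req && vld) || sel   (distribution)
= !req || sel   (absorption)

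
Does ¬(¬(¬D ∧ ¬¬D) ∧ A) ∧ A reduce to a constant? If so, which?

¬(¬(¬D ∧ ¬¬D) ∧ A) ∧ A
= ¬((D ∨ ¬D) ∧ A) ∧ A
= ¬A ∧ A
= False

yes, False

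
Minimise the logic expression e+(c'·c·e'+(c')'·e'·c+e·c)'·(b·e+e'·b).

e+c'·b

e+(c'·c·e'+(c')'·e'·c+e·c)'·(b·e+e'·b)
= e+(c'·c·e'+c·e'·c+e·c)'·(b·e+e'·b)   — double negation
= e+(c'·c·e'+c·e'·c+e·c)'·b   — distribution
= e+(c·e'+e·c)'·b   — distribution
= e+c'·b   — distribution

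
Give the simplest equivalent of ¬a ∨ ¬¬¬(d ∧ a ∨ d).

¬a ∨ ¬d

¬a ∨ ¬¬¬(d ∧ a ∨ d)
= ¬a ∨ ¬(d ∧ a ∨ d)
= ¬a ∨ ¬d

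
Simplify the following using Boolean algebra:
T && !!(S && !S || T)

T && !!(S && !S || T)
= T && !!T   [complement / identity]
= T && T   [double negation]
= T   [idempotence]

T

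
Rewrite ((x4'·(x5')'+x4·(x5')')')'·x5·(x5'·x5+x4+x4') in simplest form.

((x4'·(x5')'+x4·(x5')')')'·x5·(x5'·x5+x4+x4')
= (((x5')')')'·x5·(x5'·x5+x4+x4')   — distribution
= (x5')'·x5·(x5'·x5+x4+x4')   — double negation
= (x5')'·x5·(x4+x4')   — complement / identity
= x5·x5·(x4+x4')   — double negation
= x5·(x4+x4')   — idempotence
= x5   — complement / identity

x5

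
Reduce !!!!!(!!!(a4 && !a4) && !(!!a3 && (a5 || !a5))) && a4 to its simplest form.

!!!!!(!!!(a4 && !a4) && !(!!a3 && (a5 || !a5))) && a4
= !!!!(!!(a4 && !a4) || !!a3 && (a5 || !a5)) && a4   (De Morgan)
= !!!!(!!(a4 && !a4) || !!a3) && a4   (complement / identity)
= !!!(!(a4 && !a4) && !a3) && a4   (De Morgan)
= !(!(a4 && !a4) && !a3) && a4   (double negation)
= (a4 && !a4 || a3) && a4   (De Morgan)
= a3 && a4   (complement / identity)

a3 && a4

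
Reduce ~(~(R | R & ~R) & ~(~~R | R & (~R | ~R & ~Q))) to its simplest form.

R

~(~(R | R & ~R) & ~(~~R | R & (~R | ~R & ~Q)))
= ~(~(R | R & ~R) & ~(R | R & (~R | ~R & ~Q)))
= ~(~(R | R & ~R) & ~(R | R & ~R))
= ~~(R | R & ~R)
= ~~R
= R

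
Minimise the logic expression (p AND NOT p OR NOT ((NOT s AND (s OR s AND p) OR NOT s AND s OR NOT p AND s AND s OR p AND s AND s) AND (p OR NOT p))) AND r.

NOT s AND r

(p AND NOT p OR NOT ((NOT s AND (s OR s AND p) OR NOT s AND s OR NOT p AND s AND s OR p AND s AND s) AND (p OR NOT p))) AND r
= (p AND NOT p OR NOT (NOT s AND (s OR s AND p) OR NOT s AND s OR NOT p AND s AND s OR p AND s AND s)) AND r   (complement / identity)
= (p AND NOT p OR NOT (NOT s AND s OR NOT s AND s OR NOT p AND s AND s OR p AND s AND s)) AND r   (absorption)
= (p AND NOT p OR NOT (NOT s AND s OR NOT s AND s OR s AND s)) AND r   (distribution)
= (p AND NOT p OR NOT (NOT s AND s OR s AND s)) AND r   (idempotence)
= (p AND NOT p OR NOT s) AND r   (distribution)
= NOT s AND r   (complement / identity)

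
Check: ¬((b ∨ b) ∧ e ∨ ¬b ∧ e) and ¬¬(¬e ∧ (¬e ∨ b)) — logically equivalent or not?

Yes

E1: ¬((b ∨ b) ∧ e ∨ ¬b ∧ e)
    = ¬(b ∧ e ∨ ¬b ∧ e)   — idempotence
    = ¬e   — distribution
E2: ¬¬(¬e ∧ (¬e ∨ b))
    = ¬¬¬e   — absorption
    = ¬e   — double negation
Both reduce to ¬e, so they are equivalent.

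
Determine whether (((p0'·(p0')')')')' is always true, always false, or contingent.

always true

(((p0'·(p0')')')')'
= (p0'·(p0')')'   [double negation]
= p0+p0'   [De Morgan]
= 1   [complement]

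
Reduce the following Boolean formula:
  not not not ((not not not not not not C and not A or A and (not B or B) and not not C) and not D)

not C or D

not not not ((not not not not not not C and not A or A and (not B or B) and not not C) and not D)
= not not not ((not not not not C and not A or A and (not B or B) and not not C) and not D)   (double negation)
= not not not ((not not not not C and not A or A and not not C) and not D)   (complement / identity)
= not not not ((not not C and not A or A and not not C) and not D)   (double negation)
= not not not (not not C and not D)   (distribution)
= not (not not C and not D)   (double negation)
= not C or D   (De Morgan)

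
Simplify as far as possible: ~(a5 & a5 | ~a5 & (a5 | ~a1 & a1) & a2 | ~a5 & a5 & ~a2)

~(a5 & a5 | ~a5 & (a5 | ~a1 & a1) & a2 | ~a5 & a5 & ~a2)
= ~(a5 & a5 | ~a5 & a5 & a2 | ~a5 & a5 & ~a2)
= ~(a5 & a5 | ~a5 & a5)
= ~a5

~a5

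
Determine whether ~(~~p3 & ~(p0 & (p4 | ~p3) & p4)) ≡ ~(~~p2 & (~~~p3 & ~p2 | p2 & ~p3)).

No

E1: ~(~~p3 & ~(p0 & (p4 | ~p3) & p4))
    = ~(~~p3 & ~(p0 & p4))   (absorption)
    = ~p3 | p0 & p4   (De Morgan)
E2: ~(~~p2 & (~~~p3 & ~p2 | p2 & ~p3))
    = ~(~~p2 & (~p3 & ~p2 | p2 & ~p3))   (double negation)
    = ~(~~p2 & ~p3)   (distribution)
    = ~p2 | p3   (De Morgan)
These differ: at p0=0, p2=1, p3=1, p4=0, E1 = 0 but E2 = 1.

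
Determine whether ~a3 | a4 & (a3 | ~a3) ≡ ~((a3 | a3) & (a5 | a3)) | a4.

Yes

E1: ~a3 | a4 & (a3 | ~a3)
    = ~a3 | a4   (complement / identity)
E2: ~((a3 | a3) & (a5 | a3)) | a4
    = ~(a3 | a3 & a5) | a4   (distribution)
    = ~a3 | a4   (absorption)
Both reduce to ~a3 | a4, so they are equivalent.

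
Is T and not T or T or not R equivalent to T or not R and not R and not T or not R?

E1: T and not T or T or not R
    = T or not R   — complement / identity
E2: T or not R and not R and not T or not R
    = T or not R and not T or not R   — idempotence
    = T or not R   — absorption
Both reduce to T or not R, so they are equivalent.

Yes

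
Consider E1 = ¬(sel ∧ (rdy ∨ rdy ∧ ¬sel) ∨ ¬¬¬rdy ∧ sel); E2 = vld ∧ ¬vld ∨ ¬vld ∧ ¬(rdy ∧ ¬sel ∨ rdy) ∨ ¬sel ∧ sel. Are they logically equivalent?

E1: ¬(sel ∧ (rdy ∨ rdy ∧ ¬sel) ∨ ¬¬¬rdy ∧ sel)
    = ¬(sel ∧ (rdy ∨ rdy ∧ ¬sel) ∨ ¬rdy ∧ sel)
    = ¬(sel ∧ rdy ∨ ¬rdy ∧ sel)
    = ¬sel
E2: vld ∧ ¬vld ∨ ¬vld ∧ ¬(rdy ∧ ¬sel ∨ rdy) ∨ ¬sel ∧ sel
    = vld ∧ ¬vld ∨ ¬vld ∧ ¬rdy ∨ ¬sel ∧ sel
    = vld ∧ ¬vld ∨ ¬vld ∧ ¬rdy
    = ¬vld ∧ ¬rdy
These differ: at rdy=0, sel=0, vld=1, E1 = 1 but E2 = 0.

No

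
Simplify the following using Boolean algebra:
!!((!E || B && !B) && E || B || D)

B || D

!!((!E || B && !B) && E || B || D)
= !!(!E && E || B || D)   (complement / identity)
= !E && E || B || D   (double negation)
= B || D   (complement / identity)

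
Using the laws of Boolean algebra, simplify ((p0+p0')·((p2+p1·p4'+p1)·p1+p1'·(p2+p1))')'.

p2+p1

((p0+p0')·((p2+p1·p4'+p1)·p1+p1'·(p2+p1))')'
= ((p0+p0')·((p2+p1)·p1+p1'·(p2+p1))')'
= ((p0+p0')·(p2+p1)')'
= ((p2+p1)')'
= p2+p1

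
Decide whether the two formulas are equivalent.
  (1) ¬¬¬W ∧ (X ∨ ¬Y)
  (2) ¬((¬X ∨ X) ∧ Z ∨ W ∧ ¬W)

E1: ¬¬¬W ∧ (X ∨ ¬Y)
    = ¬W ∧ (X ∨ ¬Y)   (double negation)
E2: ¬((¬X ∨ X) ∧ Z ∨ W ∧ ¬W)
    = ¬((¬X ∨ X) ∧ Z)   (complement / identity)
    = ¬Z   (complement / identity)
These differ: at W=1, X=0, Y=1, Z=0, E1 = 0 but E2 = 1.

No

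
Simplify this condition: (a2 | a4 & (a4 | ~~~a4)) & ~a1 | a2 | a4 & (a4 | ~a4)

a2 | a4

(a2 | a4 & (a4 | ~~~a4)) & ~a1 | a2 | a4 & (a4 | ~a4)
= (a2 | a4 & (a4 | ~a4)) & ~a1 | a2 | a4 & (a4 | ~a4)   (double negation)
= a2 | a4 & (a4 | ~a4)   (absorption)
= a2 | a4   (complement / identity)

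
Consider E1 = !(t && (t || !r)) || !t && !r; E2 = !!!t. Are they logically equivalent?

E1: !(t && (t || !r)) || !t && !r
    = !t || !t && !r
    = !t
E2: !!!t
    = !t
Both reduce to !t, so they are equivalent.

Yes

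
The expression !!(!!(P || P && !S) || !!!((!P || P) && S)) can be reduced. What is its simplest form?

!!(!!(P || P && !S) || !!!((!P || P) && S))
= !(!(P || P && !S) && !!((!P || P) && S))   — De Morgan
= !(!P && !!((!P || P) && S))   — absorption
= P || !((!P || P) && S)   — De Morgan
= P || !S   — complement / identity

P || !S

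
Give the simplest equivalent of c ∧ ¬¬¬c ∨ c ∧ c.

c

c ∧ ¬¬¬c ∨ c ∧ c
= c ∧ ¬c ∨ c ∧ c   (double negation)
= c   (distribution)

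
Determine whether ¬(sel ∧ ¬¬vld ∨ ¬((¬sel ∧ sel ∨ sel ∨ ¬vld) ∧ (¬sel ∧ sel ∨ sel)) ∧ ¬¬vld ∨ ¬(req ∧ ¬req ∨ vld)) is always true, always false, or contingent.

always false

¬(sel ∧ ¬¬vld ∨ ¬((¬sel ∧ sel ∨ sel ∨ ¬vld) ∧ (¬sel ∧ sel ∨ sel)) ∧ ¬¬vld ∨ ¬(req ∧ ¬req ∨ vld))
= ¬(sel ∧ ¬¬vld ∨ ¬(¬sel ∧ sel ∨ sel) ∧ ¬¬vld ∨ ¬(req ∧ ¬req ∨ vld))   — absorption
= ¬(sel ∧ ¬¬vld ∨ ¬(¬sel ∧ sel ∨ sel) ∧ ¬¬vld ∨ ¬vld)   — complement / identity
= ¬(sel ∧ ¬¬vld ∨ ¬sel ∧ ¬¬vld ∨ ¬vld)   — complement / identity
= ¬(¬¬vld ∨ ¬vld)   — distribution
= ¬vld ∧ vld   — De Morgan
= False   — complement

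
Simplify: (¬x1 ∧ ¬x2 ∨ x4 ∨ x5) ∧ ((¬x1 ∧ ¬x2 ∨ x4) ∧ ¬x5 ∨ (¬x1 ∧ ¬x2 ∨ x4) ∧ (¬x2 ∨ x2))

¬x1 ∧ ¬x2 ∨ x4

(¬x1 ∧ ¬x2 ∨ x4 ∨ x5) ∧ ((¬x1 ∧ ¬x2 ∨ x4) ∧ ¬x5 ∨ (¬x1 ∧ ¬x2 ∨ x4) ∧ (¬x2 ∨ x2))
= (¬x1 ∧ ¬x2 ∨ x4 ∨ x5) ∧ ((¬x1 ∧ ¬x2 ∨ x4) ∧ ¬x5 ∨ ¬x1 ∧ ¬x2 ∨ x4)   [complement / identity]
= (¬x1 ∧ ¬x2 ∨ x4 ∨ x5) ∧ (¬x1 ∧ ¬x2 ∨ x4)   [absorption]
= ¬x1 ∧ ¬x2 ∨ x4   [absorption]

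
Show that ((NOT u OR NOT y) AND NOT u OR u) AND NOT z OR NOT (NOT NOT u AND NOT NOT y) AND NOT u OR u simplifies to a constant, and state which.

TRUE

((NOT u OR NOT y) AND NOT u OR u) AND NOT z OR NOT (NOT NOT u AND NOT NOT y) AND NOT u OR u
= ((NOT u OR NOT y) AND NOT u OR u) AND NOT z OR (NOT u OR NOT y) AND NOT u OR u   (De Morgan)
= (NOT u OR NOT y) AND NOT u OR u   (absorption)
= NOT u OR u   (absorption)
= TRUE   (complement)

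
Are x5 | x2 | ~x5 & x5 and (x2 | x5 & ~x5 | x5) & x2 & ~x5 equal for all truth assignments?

No

E1: x5 | x2 | ~x5 & x5
    = x5 | x2   — complement / identity
E2: (x2 | x5 & ~x5 | x5) & x2 & ~x5
    = (x2 | x5) & x2 & ~x5   — complement / identity
    = x2 & ~x5   — absorption
These differ: at x2=0, x5=1, E1 = 1 but E2 = 0.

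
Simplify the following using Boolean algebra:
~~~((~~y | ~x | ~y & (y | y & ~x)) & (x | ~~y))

~y

~~~((~~y | ~x | ~y & (y | y & ~x)) & (x | ~~y))
= ~~~((~~y | ~x | ~y & y) & (x | ~~y))
= ~~~((~~y | ~x) & (x | ~~y))
= ~~~(~~y | ~x & x)
= ~~~~~y
= ~~~y
= ~y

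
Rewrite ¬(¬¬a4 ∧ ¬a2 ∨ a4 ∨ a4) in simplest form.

¬a4

¬(¬¬a4 ∧ ¬a2 ∨ a4 ∨ a4)
= ¬(a4 ∧ ¬a2 ∨ a4 ∨ a4)   [double negation]
= ¬(a4 ∧ ¬a2 ∨ a4)   [idempotence]
= ¬a4   [absorption]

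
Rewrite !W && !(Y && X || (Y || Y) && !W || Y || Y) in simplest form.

!W && !Y

!W && !(Y && X || (Y || Y) && !W || Y || Y)
= !W && !(Y && X || Y || Y)   (absorption)
= !W && !(Y && X || Y)   (idempotence)
= !W && !Y   (absorption)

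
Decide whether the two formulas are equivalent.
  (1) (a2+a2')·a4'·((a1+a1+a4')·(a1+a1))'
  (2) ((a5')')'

No

E1: (a2+a2')·a4'·((a1+a1+a4')·(a1+a1))'
    = (a2+a2')·a4'·(a1+a1)'   (absorption)
    = a4'·(a1+a1)'   (complement / identity)
    = a4'·a1'   (idempotence)
E2: ((a5')')'
    = a5'   (double negation)
These differ: at a1=1, a2=0, a4=1, a5=0, E1 = 0 but E2 = 1.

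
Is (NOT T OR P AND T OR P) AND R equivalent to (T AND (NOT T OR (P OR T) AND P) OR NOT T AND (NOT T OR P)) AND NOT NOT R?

E1: (NOT T OR P AND T OR P) AND R
    = (NOT T OR P) AND R
E2: (T AND (NOT T OR (P OR T) AND P) OR NOT T AND (NOT T OR P)) AND NOT NOT R
    = (T AND (NOT T OR P) OR NOT T AND (NOT T OR P)) AND NOT NOT R
    = (NOT T OR P) AND NOT NOT R
    = (NOT T OR P) AND R
Both reduce to (NOT T OR P) AND R, so they are equivalent.

Yes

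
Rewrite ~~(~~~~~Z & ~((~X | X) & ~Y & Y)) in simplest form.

~~(~~~~~Z & ~((~X | X) & ~Y & Y))
= ~~(~~~~~Z & ~(~Y & Y))   — complement / identity
= ~(~~~~Z | ~Y & Y)   — De Morgan
= ~~~~~Z   — complement / identity
= ~~~Z   — double negation
= ~Z   — double negation

~Z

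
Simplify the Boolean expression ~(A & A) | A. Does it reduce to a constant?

~(A & A) | A
= ~A | A   [idempotence]
= 1   [complement]

1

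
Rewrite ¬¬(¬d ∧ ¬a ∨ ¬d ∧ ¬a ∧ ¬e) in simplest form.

¬d ∧ ¬a

¬¬(¬d ∧ ¬a ∨ ¬d ∧ ¬a ∧ ¬e)
= ¬¬(¬d ∧ ¬a)
= ¬d ∧ ¬a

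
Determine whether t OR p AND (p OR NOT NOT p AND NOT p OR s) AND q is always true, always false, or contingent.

t OR p AND (p OR NOT NOT p AND NOT p OR s) AND q
= t OR p AND (p OR p AND NOT p OR s) AND q   [double negation]
= t OR p AND (p OR s) AND q   [complement / identity]
= t OR p AND q   [absorption]
This depends on p, q, t, so it is not a constant.

contingent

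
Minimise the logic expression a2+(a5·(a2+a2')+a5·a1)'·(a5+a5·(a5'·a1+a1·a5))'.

a2+(a5·(a2+a2')+a5·a1)'·(a5+a5·(a5'·a1+a1·a5))'
= a2+(a5·(a2+a2')+a5·a1)'·(a5+a5·a1)'
= a2+(a5+a5·a1)'·(a5+a5·a1)'
= a2+(a5+a5·a1)'
= a2+a5'

a2+a5'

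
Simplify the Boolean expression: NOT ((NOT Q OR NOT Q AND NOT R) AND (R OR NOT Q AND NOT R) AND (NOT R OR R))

NOT ((NOT Q OR NOT Q AND NOT R) AND (R OR NOT Q AND NOT R) AND (NOT R OR R))
= NOT ((NOT Q AND R OR NOT Q AND NOT R) AND (NOT R OR R))   [distribution]
= NOT (NOT Q AND R OR NOT Q AND NOT R)   [complement / identity]
= NOT NOT Q   [distribution]
= Q   [double negation]

Q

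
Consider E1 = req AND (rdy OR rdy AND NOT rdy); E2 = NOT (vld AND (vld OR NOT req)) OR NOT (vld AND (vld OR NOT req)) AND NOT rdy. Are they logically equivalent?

No

E1: req AND (rdy OR rdy AND NOT rdy)
    = req AND rdy
E2: NOT (vld AND (vld OR NOT req)) OR NOT (vld AND (vld OR NOT req)) AND NOT rdy
    = NOT (vld AND (vld OR NOT req))
    = NOT vld
These differ: at rdy=0, req=1, vld=0, E1 = 0 but E2 = 1.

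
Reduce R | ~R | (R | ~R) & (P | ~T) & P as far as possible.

1

R | ~R | (R | ~R) & (P | ~T) & P
= R | ~R | (R | ~R) & P   — absorption
= R | ~R   — absorption
= 1   — complement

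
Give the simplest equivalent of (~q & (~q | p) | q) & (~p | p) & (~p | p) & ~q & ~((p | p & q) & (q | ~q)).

~q & ~p

(~q & (~q | p) | q) & (~p | p) & (~p | p) & ~q & ~((p | p & q) & (q | ~q))
= (~q & (~q | p) | q) & (~p | p) & ~q & ~((p | p & q) & (q | ~q))   — idempotence
= (~q | q) & (~p | p) & ~q & ~((p | p & q) & (q | ~q))   — absorption
= (~p | p) & ~q & ~((p | p & q) & (q | ~q))   — complement / identity
= (~p | p) & ~q & ~(p | p & q)   — complement / identity
= ~q & ~(p | p & q)   — complement / identity
= ~q & ~p   — absorption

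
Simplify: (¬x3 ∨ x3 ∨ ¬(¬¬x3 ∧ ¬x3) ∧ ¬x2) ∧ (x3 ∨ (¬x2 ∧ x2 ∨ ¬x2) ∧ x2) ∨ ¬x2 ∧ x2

x3

(¬x3 ∨ x3 ∨ ¬(¬¬x3 ∧ ¬x3) ∧ ¬x2) ∧ (x3 ∨ (¬x2 ∧ x2 ∨ ¬x2) ∧ x2) ∨ ¬x2 ∧ x2
= (¬x3 ∨ x3 ∨ (¬x3 ∨ x3) ∧ ¬x2) ∧ (x3 ∨ (¬x2 ∧ x2 ∨ ¬x2) ∧ x2) ∨ ¬x2 ∧ x2   [De Morgan]
= (¬x3 ∨ x3 ∨ (¬x3 ∨ x3) ∧ ¬x2) ∧ (x3 ∨ (¬x2 ∧ x2 ∨ ¬x2) ∧ x2)   [complement / identity]
= (¬x3 ∨ x3 ∨ (¬x3 ∨ x3) ∧ ¬x2) ∧ (x3 ∨ ¬x2 ∧ x2)   [complement / identity]
= (¬x3 ∨ x3) ∧ (x3 ∨ ¬x2 ∧ x2)   [absorption]
= x3 ∨ ¬x2 ∧ x2   [complement / identity]
= x3   [complement / identity]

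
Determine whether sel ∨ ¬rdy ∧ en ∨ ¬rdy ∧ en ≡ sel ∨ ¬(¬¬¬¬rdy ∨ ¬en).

Yes

E1: sel ∨ ¬rdy ∧ en ∨ ¬rdy ∧ en
    = sel ∨ ¬rdy ∧ en   — idempotence
E2: sel ∨ ¬(¬¬¬¬rdy ∨ ¬en)
    = sel ∨ ¬¬¬rdy ∧ en   — De Morgan
    = sel ∨ ¬rdy ∧ en   — double negation
Both reduce to sel ∨ ¬rdy ∧ en, so they are equivalent.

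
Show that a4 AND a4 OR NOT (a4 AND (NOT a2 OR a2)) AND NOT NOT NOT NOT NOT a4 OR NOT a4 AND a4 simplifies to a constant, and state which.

TRUE

a4 AND a4 OR NOT (a4 AND (NOT a2 OR a2)) AND NOT NOT NOT NOT NOT a4 OR NOT a4 AND a4
= a4 AND a4 OR NOT (a4 AND (NOT a2 OR a2)) AND NOT NOT NOT a4 OR NOT a4 AND a4   [double negation]
= a4 AND a4 OR NOT (a4 AND (NOT a2 OR a2)) AND NOT a4 OR NOT a4 AND a4   [double negation]
= a4 AND a4 OR NOT a4 AND NOT a4 OR NOT a4 AND a4   [complement / identity]
= a4 AND a4 OR NOT a4   [distribution]
= a4 OR NOT a4   [idempotence]
= TRUE   [complement]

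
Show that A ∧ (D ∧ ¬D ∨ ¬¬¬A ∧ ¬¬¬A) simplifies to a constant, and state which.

False

A ∧ (D ∧ ¬D ∨ ¬¬¬A ∧ ¬¬¬A)
= A ∧ (D ∧ ¬D ∨ ¬¬¬A)
= A ∧ ¬¬¬A
= A ∧ ¬A
= False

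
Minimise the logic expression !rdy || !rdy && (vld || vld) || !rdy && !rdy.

!rdy

!rdy || !rdy && (vld || vld) || !rdy && !rdy
= !rdy || !rdy && vld || !rdy && !rdy   (idempotence)
= !rdy || !rdy && vld || !rdy   (idempotence)
= !rdy || !rdy   (absorption)
= !rdy   (idempotence)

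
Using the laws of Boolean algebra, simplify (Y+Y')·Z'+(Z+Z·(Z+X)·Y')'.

(Y+Y')·Z'+(Z+Z·(Z+X)·Y')'
= Z'+(Z+Z·(Z+X)·Y')'   — complement / identity
= Z'+(Z+Z·Y')'   — absorption
= Z'+Z'   — absorption
= Z'   — idempotence

Z'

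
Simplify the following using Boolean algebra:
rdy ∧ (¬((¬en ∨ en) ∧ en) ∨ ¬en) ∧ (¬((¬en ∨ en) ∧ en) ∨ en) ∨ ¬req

rdy ∧ ¬en ∨ ¬req

rdy ∧ (¬((¬en ∨ en) ∧ en) ∨ ¬en) ∧ (¬((¬en ∨ en) ∧ en) ∨ en) ∨ ¬req
= rdy ∧ (¬((¬en ∨ en) ∧ en) ∨ ¬en ∧ en) ∨ ¬req   (distribution)
= rdy ∧ (¬en ∨ ¬en ∧ en) ∨ ¬req   (complement / identity)
= rdy ∧ ¬en ∨ ¬req   (complement / identity)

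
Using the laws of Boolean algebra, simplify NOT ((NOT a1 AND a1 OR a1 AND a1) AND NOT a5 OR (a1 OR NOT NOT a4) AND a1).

NOT a1

NOT ((NOT a1 AND a1 OR a1 AND a1) AND NOT a5 OR (a1 OR NOT NOT a4) AND a1)
= NOT ((NOT a1 AND a1 OR a1 AND a1) AND NOT a5 OR (a1 OR a4) AND a1)
= NOT ((NOT a1 AND a1 OR a1 AND a1) AND NOT a5 OR a1)
= NOT (a1 AND NOT a5 OR a1)
= NOT a1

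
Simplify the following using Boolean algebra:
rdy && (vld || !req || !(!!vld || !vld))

rdy && (vld || !req || !(!!vld || !vld))
= rdy && (vld || !req || !vld && vld)   — De Morgan
= rdy && (vld || !req)   — complement / identity

rdy && (vld || !req)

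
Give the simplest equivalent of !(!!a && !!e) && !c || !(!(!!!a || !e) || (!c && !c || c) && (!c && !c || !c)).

!a || !e

!(!!a && !!e) && !c || !(!(!!!a || !e) || (!c && !c || c) && (!c && !c || !c))
= !(!!a && !!e) && !c || !(!(!!!a || !e) || c && !c || !c && !c)   [distribution]
= !(!!a && !!e) && !c || !(!(!!!a || !e) || !c)   [distribution]
= (!a || !e) && !c || !(!(!!!a || !e) || !c)   [De Morgan]
= (!a || !e) && !c || !(!(!a || !e) || !c)   [double negation]
= (!a || !e) && !c || (!a || !e) && c   [De Morgan]
= !a || !e   [distribution]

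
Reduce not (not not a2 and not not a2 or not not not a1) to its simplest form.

not (not not a2 and not not a2 or not not not a1)
= not (not not a2 or not not not a1)
= not (not not a2 or not a1)
= not a2 and a1

not a2 and a1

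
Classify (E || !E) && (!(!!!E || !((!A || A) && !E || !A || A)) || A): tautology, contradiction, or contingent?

(E || !E) && (!(!!!E || !((!A || A) && !E || !A || A)) || A)
= (E || !E) && (!(!E || !((!A || A) && !E || !A || A)) || A)
= (E || !E) && (!(!E || !(!A || A)) || A)
= !(!E || !(!A || A)) || A
= E && (!A || A) || A
= E || A
This depends on A, E, so it is not a constant.

contingent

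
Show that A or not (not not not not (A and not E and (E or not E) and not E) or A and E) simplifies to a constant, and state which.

A or not (not not not not (A and not E and (E or not E) and not E) or A and E)
= A or not (not not not not (A and not E and not E) or A and E)   — complement / identity
= A or not (not not (A and not E and not E) or A and E)   — double negation
= A or not (not not (A and not E) or A and E)   — idempotence
= A or not (A and not E or A and E)   — double negation
= A or not A   — distribution
= True   — complement

True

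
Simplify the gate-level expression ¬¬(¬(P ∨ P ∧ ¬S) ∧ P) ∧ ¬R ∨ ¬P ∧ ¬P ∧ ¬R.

¬¬(¬(P ∨ P ∧ ¬S) ∧ P) ∧ ¬R ∨ ¬P ∧ ¬P ∧ ¬R
= ¬(P ∨ P ∧ ¬S) ∧ P ∧ ¬R ∨ ¬P ∧ ¬P ∧ ¬R   (double negation)
= (¬(P ∨ P ∧ ¬S) ∧ P ∨ ¬P ∧ ¬P) ∧ ¬R   (distribution)
= (¬P ∧ P ∨ ¬P ∧ ¬P) ∧ ¬R   (absorption)
= ¬P ∧ ¬R   (distribution)

¬P ∧ ¬R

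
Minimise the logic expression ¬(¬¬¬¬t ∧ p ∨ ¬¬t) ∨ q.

¬(¬¬¬¬t ∧ p ∨ ¬¬t) ∨ q
= ¬(¬¬t ∧ p ∨ ¬¬t) ∨ q   [double negation]
= ¬¬¬t ∨ q   [absorption]
= ¬t ∨ q   [double negation]

¬t ∨ q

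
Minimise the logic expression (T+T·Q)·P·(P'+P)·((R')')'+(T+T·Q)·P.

(T+T·Q)·P·(P'+P)·((R')')'+(T+T·Q)·P
= (T+T·Q)·P·((R')')'+(T+T·Q)·P
= (T+T·Q)·P·R'+(T+T·Q)·P
= (T+T·Q)·P
= T·P

T·P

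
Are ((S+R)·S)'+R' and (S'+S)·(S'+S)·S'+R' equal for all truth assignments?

Yes

E1: ((S+R)·S)'+R'
    = S'+R'   — absorption
E2: (S'+S)·(S'+S)·S'+R'
    = (S'+S)·S'+R'   — idempotence
    = S'+R'   — complement / identity
Both reduce to S'+R', so they are equivalent.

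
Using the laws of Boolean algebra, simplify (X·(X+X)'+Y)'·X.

(X·(X+X)'+Y)'·X
= (X·X'+Y)'·X   — idempotence
= Y'·X   — complement / identity

Y'·X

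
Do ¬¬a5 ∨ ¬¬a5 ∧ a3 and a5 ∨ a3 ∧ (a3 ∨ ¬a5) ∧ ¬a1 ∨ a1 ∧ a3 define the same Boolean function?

No

E1: ¬¬a5 ∨ ¬¬a5 ∧ a3
    = ¬¬a5   — absorption
    = a5   — double negation
E2: a5 ∨ a3 ∧ (a3 ∨ ¬a5) ∧ ¬a1 ∨ a1 ∧ a3
    = a5 ∨ a3 ∧ ¬a1 ∨ a1 ∧ a3   — absorption
    = a5 ∨ a3   — distribution
These differ: at a1=1, a3=1, a5=0, E1 = 0 but E2 = 1.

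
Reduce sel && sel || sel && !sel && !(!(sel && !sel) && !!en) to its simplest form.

sel

sel && sel || sel && !sel && !(!(sel && !sel) && !!en)
= sel && sel || sel && !sel && (sel && !sel || !en)
= sel && sel || sel && !sel
= sel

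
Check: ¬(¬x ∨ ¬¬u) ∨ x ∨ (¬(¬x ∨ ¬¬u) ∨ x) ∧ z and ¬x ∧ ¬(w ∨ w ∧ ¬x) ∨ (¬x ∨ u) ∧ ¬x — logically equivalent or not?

E1: ¬(¬x ∨ ¬¬u) ∨ x ∨ (¬(¬x ∨ ¬¬u) ∨ x) ∧ z
    = ¬(¬x ∨ ¬¬u) ∨ x   [absorption]
    = x ∧ ¬u ∨ x   [De Morgan]
    = x   [absorption]
E2: ¬x ∧ ¬(w ∨ w ∧ ¬x) ∨ (¬x ∨ u) ∧ ¬x
    = ¬x ∧ ¬(w ∨ w ∧ ¬x) ∨ ¬x   [absorption]
    = ¬x ∧ ¬w ∨ ¬x   [absorption]
    = ¬x   [absorption]
These differ: at u=1, w=0, x=0, z=1, E1 = 0 but E2 = 1.

No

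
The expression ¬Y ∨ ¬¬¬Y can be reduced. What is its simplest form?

¬Y

¬Y ∨ ¬¬¬Y
= ¬Y ∨ ¬Y   (double negation)
= ¬Y   (idempotence)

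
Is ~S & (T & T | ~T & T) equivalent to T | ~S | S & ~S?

No

E1: ~S & (T & T | ~T & T)
    = ~S & T   — distribution
E2: T | ~S | S & ~S
    = T | ~S   — complement / identity
These differ: at S=0, T=0, E1 = 0 but E2 = 1.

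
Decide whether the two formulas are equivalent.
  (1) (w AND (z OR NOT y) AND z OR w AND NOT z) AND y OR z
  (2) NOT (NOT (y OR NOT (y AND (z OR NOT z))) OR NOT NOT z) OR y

E1: (w AND (z OR NOT y) AND z OR w AND NOT z) AND y OR z
    = (w AND z OR w AND NOT z) AND y OR z   (absorption)
    = w AND y OR z   (distribution)
E2: NOT (NOT (y OR NOT (y AND (z OR NOT z))) OR NOT NOT z) OR y
    = (y OR NOT (y AND (z OR NOT z))) AND NOT z OR y   (De Morgan)
    = (y OR NOT y) AND NOT z OR y   (complement / identity)
    = NOT z OR y   (complement / identity)
These differ: at w=0, y=0, z=1, E1 = 1 but E2 = 0.

No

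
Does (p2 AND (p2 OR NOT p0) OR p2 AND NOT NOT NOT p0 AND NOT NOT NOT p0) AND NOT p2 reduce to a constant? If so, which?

(p2 AND (p2 OR NOT p0) OR p2 AND NOT NOT NOT p0 AND NOT NOT NOT p0) AND NOT p2
= (p2 OR p2 AND NOT NOT NOT p0 AND NOT NOT NOT p0) AND NOT p2   [absorption]
= (p2 OR p2 AND NOT NOT NOT p0) AND NOT p2   [idempotence]
= (p2 OR p2 AND NOT p0) AND NOT p2   [double negation]
= p2 AND NOT p2   [absorption]
= FALSE   [complement]

yes, False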